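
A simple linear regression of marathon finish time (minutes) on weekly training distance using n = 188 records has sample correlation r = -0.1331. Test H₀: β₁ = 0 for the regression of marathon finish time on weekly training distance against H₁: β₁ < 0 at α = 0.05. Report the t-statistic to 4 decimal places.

t = r·√(n − 2)/√(1 − r²) = -0.1331·√186/√0.982284 = -1.8315.
df = n − 2 = 186.
One-sided p ≈ 0.0343, which is < 0.05, so reject H₀.
There is evidence of a linear association between weekly training distance and marathon finish time.

t = -1.8315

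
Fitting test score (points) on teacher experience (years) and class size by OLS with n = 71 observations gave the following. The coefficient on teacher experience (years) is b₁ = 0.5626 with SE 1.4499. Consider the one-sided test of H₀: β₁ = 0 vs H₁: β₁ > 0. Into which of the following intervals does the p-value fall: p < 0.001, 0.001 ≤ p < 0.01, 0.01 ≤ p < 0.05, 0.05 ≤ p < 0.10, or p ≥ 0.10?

t = 0.5626 / 1.4499 = 0.388.
df = n − k − 1 = 71 − 2 − 1 = 68.
One-sided p = P(T_{68} > t) ≈ 0.3496.
So p ≥ 0.10.

p ≥ 0.10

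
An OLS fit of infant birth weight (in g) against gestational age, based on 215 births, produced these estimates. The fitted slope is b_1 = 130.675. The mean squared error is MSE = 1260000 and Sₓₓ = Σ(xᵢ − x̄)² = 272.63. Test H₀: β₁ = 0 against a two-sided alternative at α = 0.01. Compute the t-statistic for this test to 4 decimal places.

t = 1.9222

SE(b_1) = √(MSE/Sₓₓ) = √(1.26e+06/272.63) = 67.9827.
t = 130.675 / 67.9827 = 1.9222.
df = n − 2 = 213.
Two-sided p ≈ 0.0559, which is ≥ 0.01, so fail to reject H₀.
The data do not give significant evidence of an association between gestational age and infant birth weight.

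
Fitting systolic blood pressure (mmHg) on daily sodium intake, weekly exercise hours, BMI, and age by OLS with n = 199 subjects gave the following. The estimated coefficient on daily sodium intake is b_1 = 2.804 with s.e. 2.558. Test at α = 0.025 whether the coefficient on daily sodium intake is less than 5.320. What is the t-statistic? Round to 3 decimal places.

t = -0.984

H₀: β₁ = 5.320 vs H₁: β₁ < 5.320.
t = (b_1 − β₁⁰)/SE = (2.804 − 5.320) / 2.558 = -0.984.
df = n − k − 1 = 199 − 4 − 1 = 194.
One-sided p ≈ 0.1633, which is ≥ 0.025, so fail to reject H₀.
The data do not give significant evidence that the true slope on daily sodium intake is below 5.320 mmHg per unit, holding the other predictors fixed.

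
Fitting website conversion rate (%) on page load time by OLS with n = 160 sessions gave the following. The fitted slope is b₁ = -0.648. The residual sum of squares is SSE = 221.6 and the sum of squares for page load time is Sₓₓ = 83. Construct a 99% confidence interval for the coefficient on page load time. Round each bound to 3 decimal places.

MSE = SSE/(n − 2) = 221.6/158 = 1.40253.
SE(b₁) = √(MSE/Sₓₓ) = √(1.40253/83) = 0.129992.
df = n − 2 = 158.
t* = t_{0.005, 158} = 2.607304.
Margin = t* × SE = 2.607304 × 0.129992 = 0.33893.
CI: -0.648 ± 0.33893 → (-0.987, -0.309).
With 99% confidence, each one-unit increase in page load time is associated with a change of between -0.987 and -0.309 % in website conversion rate.

(-0.987, -0.309)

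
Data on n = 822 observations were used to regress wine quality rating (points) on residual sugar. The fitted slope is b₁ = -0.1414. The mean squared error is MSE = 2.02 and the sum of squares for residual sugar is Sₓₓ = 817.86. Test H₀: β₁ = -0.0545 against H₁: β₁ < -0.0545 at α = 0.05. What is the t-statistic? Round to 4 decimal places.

t = -1.7486

SE(b₁) = √(MSE/Sₓₓ) = √(2.02/817.86) = 0.0496977.
t = (-0.1414 − (-0.0545)) / 0.0496977 = -1.7486.
df = n − 2 = 820.
One-sided p ≈ 0.0404, which is < 0.05, so reject H₀.
There is evidence that the true slope on residual sugar is below -0.0545 points per unit.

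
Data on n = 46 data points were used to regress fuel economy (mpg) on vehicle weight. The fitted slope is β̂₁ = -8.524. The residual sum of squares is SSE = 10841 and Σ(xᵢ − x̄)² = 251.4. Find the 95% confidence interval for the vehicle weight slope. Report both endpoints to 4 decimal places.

(-10.5192, -6.5288)

MSE = SSE/(n − 2) = 10841/44 = 246.386.
SE(β̂₁) = √(MSE/Sₓₓ) = √(246.386/251.4) = 0.989978.
df = n − 2 = 44.
t* = t_{0.025, 44} = 2.015368.
Margin = t* × SE = 2.015368 × 0.989978 = 1.995170.
CI: -8.524 ± 1.995170 → (-10.5192, -6.5288).
With 95% confidence, each one-unit increase in vehicle weight is associated with a change of between -10.5192 and -6.5288 mpg in fuel economy.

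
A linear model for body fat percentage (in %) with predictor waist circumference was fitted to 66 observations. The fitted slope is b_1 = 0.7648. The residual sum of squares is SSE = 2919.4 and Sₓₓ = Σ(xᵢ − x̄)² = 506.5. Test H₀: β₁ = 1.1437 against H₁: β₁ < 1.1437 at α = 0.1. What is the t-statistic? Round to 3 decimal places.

t = -1.263

MSE = SSE/(n − 2) = 2919.4/64 = 45.6156.
SE(b_1) = √(MSE/Sₓₓ) = √(45.6156/506.5) = 0.300101.
t = (0.7648 − 1.1437) / 0.300101 = -1.263.
df = n − 2 = 64.
One-sided p ≈ 0.1057, which is ≥ 0.1, so fail to reject H₀.
The data do not give significant evidence that the true slope on waist circumference is below 1.1437 % per unit.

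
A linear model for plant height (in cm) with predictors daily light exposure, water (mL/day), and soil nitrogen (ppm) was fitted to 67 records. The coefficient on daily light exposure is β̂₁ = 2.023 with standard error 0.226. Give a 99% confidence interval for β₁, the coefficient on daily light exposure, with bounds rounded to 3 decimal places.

df = n − k − 1 = 67 − 3 − 1 = 63.
t* = t_{0.005, 63} = 2.656145.
Margin = t* × SE = 2.656145 × 0.226 = 0.60029.
CI: 2.023 ± 0.60029 → (1.423, 2.623).
With 99% confidence, each one-unit increase in daily light exposure is associated with a change of between 1.423 and 2.623 cm in plant height, holding the other predictors fixed.

(1.423, 2.623)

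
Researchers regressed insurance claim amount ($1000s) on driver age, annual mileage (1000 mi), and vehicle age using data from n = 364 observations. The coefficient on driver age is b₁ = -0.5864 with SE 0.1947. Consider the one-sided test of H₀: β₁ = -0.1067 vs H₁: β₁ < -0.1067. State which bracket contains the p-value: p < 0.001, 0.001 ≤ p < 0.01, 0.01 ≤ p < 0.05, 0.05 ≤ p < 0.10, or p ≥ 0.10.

t = (-0.5864 − (-0.1067)) / 0.1947 = -2.464.
df = n − k − 1 = 364 − 3 − 1 = 360.
One-sided p = P(T_{360} < t) ≈ 0.0071.
So 0.001 ≤ p < 0.01.

0.001 ≤ p < 0.01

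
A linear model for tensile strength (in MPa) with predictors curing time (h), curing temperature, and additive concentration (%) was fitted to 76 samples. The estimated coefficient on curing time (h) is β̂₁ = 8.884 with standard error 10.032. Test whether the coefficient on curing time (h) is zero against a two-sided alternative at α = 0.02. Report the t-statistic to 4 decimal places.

H₀: β₁ = 0 vs H₁: β₁ ≠ 0.
t = (β̂₁ − β₁⁰)/SE = 8.884 / 10.032 = 0.8856.
df = n − k − 1 = 76 − 3 − 1 = 72.
Two-sided p ≈ 0.3788, which is ≥ 0.02, so fail to reject H₀.
The data do not give significant evidence of an association between curing time (h) and tensile strength, after adjusting for the other predictors.

t = 0.8856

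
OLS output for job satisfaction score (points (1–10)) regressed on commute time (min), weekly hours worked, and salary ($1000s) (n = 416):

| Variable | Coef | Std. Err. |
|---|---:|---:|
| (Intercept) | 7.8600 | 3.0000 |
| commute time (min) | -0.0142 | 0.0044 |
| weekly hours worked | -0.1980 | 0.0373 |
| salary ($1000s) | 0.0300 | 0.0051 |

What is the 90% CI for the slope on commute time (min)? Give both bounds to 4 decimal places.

(-0.0215, -0.0069)

Read off: b = -0.0142, SE = 0.0044 for commute time (min).
df = n − k − 1 = 416 − 3 − 1 = 412.
t* = t_{0.05, 412} = 1.64856.
Margin = t* × SE = 1.64856 × 0.0044 = 0.007254.
CI: -0.0142 ± 0.007254 → (-0.0215, -0.0069).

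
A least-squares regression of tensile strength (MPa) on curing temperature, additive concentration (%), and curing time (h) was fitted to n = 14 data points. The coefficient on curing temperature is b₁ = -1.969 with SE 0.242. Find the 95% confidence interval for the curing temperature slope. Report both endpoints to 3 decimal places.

df = n − k − 1 = 14 − 3 − 1 = 10.
t* = t_{0.025, 10} = 2.228139.
Margin = t* × SE = 2.228139 × 0.242 = 0.53921.
CI: -1.969 ± 0.53921 → (-2.508, -1.430).
With 95% confidence, each one-unit increase in curing temperature is associated with a change of between -2.508 and -1.430 MPa in tensile strength, holding the other predictors fixed.

(-2.508, -1.430)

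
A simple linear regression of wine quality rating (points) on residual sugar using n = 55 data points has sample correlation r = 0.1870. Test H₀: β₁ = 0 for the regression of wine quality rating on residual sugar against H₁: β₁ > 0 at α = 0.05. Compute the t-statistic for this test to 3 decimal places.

t = r·√(n − 2)/√(1 − r²) = 0.1870·√53/√0.965031 = 1.386.
df = n − 2 = 53.
One-sided p ≈ 0.0858, which is ≥ 0.05, so fail to reject H₀.
The data do not give significant evidence of a linear association between residual sugar and wine quality rating.

t = 1.386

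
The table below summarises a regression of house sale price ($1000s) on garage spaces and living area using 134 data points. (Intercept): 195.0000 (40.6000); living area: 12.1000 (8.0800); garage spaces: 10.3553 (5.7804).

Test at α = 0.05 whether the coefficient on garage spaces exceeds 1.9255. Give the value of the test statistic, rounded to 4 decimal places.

t = 1.4583

Read off: b = 10.3553, SE = 5.7804 for garage spaces.
H₀: β₁ = 1.9255 vs H₁: β₁ > 1.9255.
t = (10.3553 − 1.9255) / 5.7804 = 1.4583.
df = n − k − 1 = 134 − 2 − 1 = 131.
One-sided p ≈ 0.0736, which is ≥ 0.05, so fail to reject H₀.
The data do not give significant evidence that the true slope on garage spaces exceeds 1.9255 $1000s per unit, holding the other predictors fixed.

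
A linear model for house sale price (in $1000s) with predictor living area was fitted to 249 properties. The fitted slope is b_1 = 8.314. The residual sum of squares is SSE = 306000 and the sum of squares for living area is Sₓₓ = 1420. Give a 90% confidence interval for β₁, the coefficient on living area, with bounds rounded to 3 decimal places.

MSE = SSE/(n − 2) = 306000/247 = 1238.87.
SE(b_1) = √(MSE/Sₓₓ) = √(1238.87/1420) = 0.934046.
df = n − 2 = 247.
t* = t_{0.05, 247} = 1.651046.
Margin = t* × SE = 1.651046 × 0.934046 = 1.54215.
CI: 8.314 ± 1.54215 → (6.772, 9.856).
With 90% confidence, each one-unit increase in living area is associated with a change of between 6.772 and 9.856 $1000s in house sale price.

(6.772, 9.856)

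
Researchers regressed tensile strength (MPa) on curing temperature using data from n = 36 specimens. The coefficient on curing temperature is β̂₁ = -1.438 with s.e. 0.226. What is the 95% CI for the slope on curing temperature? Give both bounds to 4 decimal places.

(-1.8973, -0.9787)

df = n − 2 = 36 − 2 = 34.
t* = t_{0.025, 34} = 2.032245.
Margin = t* × SE = 2.032245 × 0.226 = 0.459287.
CI: -1.438 ± 0.459287 → (-1.8973, -0.9787).
With 95% confidence, each one-unit increase in curing temperature is associated with a change of between -1.8973 and -0.9787 MPa in tensile strength.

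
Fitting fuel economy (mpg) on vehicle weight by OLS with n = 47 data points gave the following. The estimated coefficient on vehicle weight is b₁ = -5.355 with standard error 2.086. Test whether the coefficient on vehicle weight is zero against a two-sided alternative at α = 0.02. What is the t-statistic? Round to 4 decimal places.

H₀: β₁ = 0 vs H₁: β₁ ≠ 0.
t = (b₁ − β₁⁰)/SE = -5.355 / 2.086 = -2.5671.
df = n − 2 = 47 − 2 = 45.
Two-sided p ≈ 0.0137, which is < 0.02, so reject H₀.
There is evidence that vehicle weight is associated with fuel economy.

t = -2.5671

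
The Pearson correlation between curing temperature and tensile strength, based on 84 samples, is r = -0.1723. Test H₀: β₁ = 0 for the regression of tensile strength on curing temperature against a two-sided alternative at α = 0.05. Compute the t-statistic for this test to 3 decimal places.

t = r·√(n − 2)/√(1 − r²) = -0.1723·√82/√0.970313 = -1.584.
df = n − 2 = 82.
Two-sided p ≈ 0.1171, which is ≥ 0.05, so fail to reject H₀.
The data do not give significant evidence of a linear association between curing temperature and tensile strength.

t = -1.584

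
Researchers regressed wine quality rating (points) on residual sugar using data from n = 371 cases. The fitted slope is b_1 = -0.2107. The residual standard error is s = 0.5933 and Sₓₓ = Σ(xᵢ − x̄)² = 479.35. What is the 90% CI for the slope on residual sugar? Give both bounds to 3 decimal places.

(-0.255, -0.166)

SE(b_1) = s/√Sₓₓ = 0.5933/√479.35 = 0.0270987.
df = n − 2 = 369.
t* = t_{0.05, 369} = 1.648994.
Margin = t* × SE = 1.648994 × 0.0270987 = 0.04469.
CI: -0.2107 ± 0.04469 → (-0.255, -0.166).
With 90% confidence, each one-unit increase in residual sugar is associated with a change of between -0.255 and -0.166 points in wine quality rating.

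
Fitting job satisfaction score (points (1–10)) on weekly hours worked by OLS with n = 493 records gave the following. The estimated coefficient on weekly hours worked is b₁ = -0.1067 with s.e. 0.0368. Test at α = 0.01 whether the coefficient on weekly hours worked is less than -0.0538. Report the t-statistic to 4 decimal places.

t = -1.4375

H₀: β₁ = -0.0538 vs H₁: β₁ < -0.0538.
t = (b₁ − β₁⁰)/SE = (-0.1067 − (-0.0538)) / 0.0368 = -1.4375.
df = n − 2 = 493 − 2 = 491.
One-sided p ≈ 0.0756, which is ≥ 0.01, so fail to reject H₀.
The data do not give significant evidence that the true slope on weekly hours worked is below -0.0538 points (1–10) per unit.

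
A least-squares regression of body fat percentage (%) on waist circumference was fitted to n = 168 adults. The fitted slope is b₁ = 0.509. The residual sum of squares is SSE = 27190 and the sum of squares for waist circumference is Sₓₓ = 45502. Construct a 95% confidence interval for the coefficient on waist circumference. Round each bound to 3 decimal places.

MSE = SSE/(n − 2) = 27190/166 = 163.795.
SE(b₁) = √(MSE/Sₓₓ) = √(163.795/45502) = 0.0599978.
df = n − 2 = 166.
t* = t_{0.025, 166} = 1.974358.
Margin = t* × SE = 1.974358 × 0.0599978 = 0.11846.
CI: 0.509 ± 0.11846 → (0.391, 0.627).
With 95% confidence, each one-unit increase in waist circumference is associated with a change of between 0.391 and 0.627 % in body fat percentage.

(0.391, 0.627)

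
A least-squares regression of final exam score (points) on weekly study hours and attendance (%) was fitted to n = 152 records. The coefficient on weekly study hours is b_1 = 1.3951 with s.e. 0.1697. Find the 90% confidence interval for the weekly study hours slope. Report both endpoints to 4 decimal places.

(1.1142, 1.6760)

df = n − k − 1 = 152 − 2 − 1 = 149.
t* = t_{0.05, 149} = 1.655145.
Margin = t* × SE = 1.655145 × 0.1697 = 0.280878.
CI: 1.3951 ± 0.280878 → (1.1142, 1.6760).
With 90% confidence, each one-unit increase in weekly study hours is associated with a change of between 1.1142 and 1.6760 points in final exam score, holding the other predictors fixed.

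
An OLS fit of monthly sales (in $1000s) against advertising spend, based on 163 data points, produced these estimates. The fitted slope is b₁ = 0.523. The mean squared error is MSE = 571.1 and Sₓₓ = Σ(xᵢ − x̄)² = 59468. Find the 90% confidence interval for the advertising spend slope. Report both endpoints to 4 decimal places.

(0.3609, 0.6851)

SE(b₁) = √(MSE/Sₓₓ) = √(571.1/59468) = 0.0979974.
df = n − 2 = 161.
t* = t_{0.05, 161} = 1.654373.
Margin = t* × SE = 1.654373 × 0.0979974 = 0.162124.
CI: 0.523 ± 0.162124 → (0.3609, 0.6851).
With 90% confidence, each one-unit increase in advertising spend is associated with a change of between 0.3609 and 0.6851 $1000s in monthly sales.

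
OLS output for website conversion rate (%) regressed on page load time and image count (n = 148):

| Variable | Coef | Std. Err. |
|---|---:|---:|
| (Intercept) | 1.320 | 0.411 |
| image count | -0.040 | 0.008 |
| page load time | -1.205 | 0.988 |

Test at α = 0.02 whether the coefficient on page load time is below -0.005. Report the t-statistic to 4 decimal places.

t = -1.2146

Read off: b = -1.205, SE = 0.988 for page load time.
H₀: β₁ = -0.005 vs H₁: β₁ < -0.005.
t = (-1.205 − (-0.005)) / 0.988 = -1.2146.
df = n − k − 1 = 148 − 2 − 1 = 145.
One-sided p ≈ 0.1133, which is ≥ 0.02, so fail to reject H₀.
The data do not give significant evidence that the true slope on page load time is below -0.005 % per unit, holding the other predictors fixed.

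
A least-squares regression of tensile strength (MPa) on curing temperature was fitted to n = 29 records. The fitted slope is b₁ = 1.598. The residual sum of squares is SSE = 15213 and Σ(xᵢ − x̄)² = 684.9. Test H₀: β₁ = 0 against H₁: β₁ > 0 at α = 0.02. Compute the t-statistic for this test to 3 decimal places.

t = 1.762

MSE = SSE/(n − 2) = 15213/27 = 563.444.
SE(b₁) = √(MSE/Sₓₓ) = √(563.444/684.9) = 0.90701.
t = 1.598 / 0.90701 = 1.762.
df = n − 2 = 27.
One-sided p ≈ 0.0447, which is ≥ 0.02, so fail to reject H₀.
The data do not give significant evidence that the true slope on curing temperature is positive.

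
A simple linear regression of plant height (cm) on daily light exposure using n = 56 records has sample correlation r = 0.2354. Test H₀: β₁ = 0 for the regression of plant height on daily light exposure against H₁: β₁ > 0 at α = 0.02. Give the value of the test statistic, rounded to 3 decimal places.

t = r·√(n − 2)/√(1 − r²) = 0.2354·√54/√0.944587 = 1.780.
df = n − 2 = 54.
One-sided p ≈ 0.0404, which is ≥ 0.02, so fail to reject H₀.
The data do not give significant evidence of a linear association between daily light exposure and plant height.

t = 1.780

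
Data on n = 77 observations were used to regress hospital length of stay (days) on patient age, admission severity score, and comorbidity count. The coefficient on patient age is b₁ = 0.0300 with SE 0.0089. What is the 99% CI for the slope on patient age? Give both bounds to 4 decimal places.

(0.0065, 0.0535)

df = n − k − 1 = 77 − 3 − 1 = 73.
t* = t_{0.005, 73} = 2.644869.
Margin = t* × SE = 2.644869 × 0.0089 = 0.023539.
CI: 0.0300 ± 0.023539 → (0.0065, 0.0535).
With 99% confidence, each one-unit increase in patient age is associated with a change of between 0.0065 and 0.0535 days in hospital length of stay, holding the other predictors fixed.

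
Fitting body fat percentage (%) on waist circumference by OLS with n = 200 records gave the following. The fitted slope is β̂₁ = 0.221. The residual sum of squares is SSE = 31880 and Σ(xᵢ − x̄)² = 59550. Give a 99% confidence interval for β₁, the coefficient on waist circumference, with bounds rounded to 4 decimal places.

(0.0858, 0.3562)

MSE = SSE/(n − 2) = 31880/198 = 161.01.
SE(β̂₁) = √(MSE/Sₓₓ) = √(161.01/59550) = 0.0519979.
df = n − 2 = 198.
t* = t_{0.005, 198} = 2.600887.
Margin = t* × SE = 2.600887 × 0.0519979 = 0.135241.
CI: 0.221 ± 0.135241 → (0.0858, 0.3562).
With 99% confidence, each one-unit increase in waist circumference is associated with a change of between 0.0858 and 0.3562 % in body fat percentage.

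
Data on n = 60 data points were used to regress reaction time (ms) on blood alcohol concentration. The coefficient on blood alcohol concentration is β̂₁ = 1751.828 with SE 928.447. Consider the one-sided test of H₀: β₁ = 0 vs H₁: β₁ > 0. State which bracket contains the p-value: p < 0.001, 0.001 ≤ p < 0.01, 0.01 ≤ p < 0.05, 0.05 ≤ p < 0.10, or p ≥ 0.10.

0.01 ≤ p < 0.05

t = 1751.828 / 928.447 = 1.887.
df = n − 2 = 60 − 2 = 58.
One-sided p = P(T_{58} > t) ≈ 0.0321.
So 0.01 ≤ p < 0.05.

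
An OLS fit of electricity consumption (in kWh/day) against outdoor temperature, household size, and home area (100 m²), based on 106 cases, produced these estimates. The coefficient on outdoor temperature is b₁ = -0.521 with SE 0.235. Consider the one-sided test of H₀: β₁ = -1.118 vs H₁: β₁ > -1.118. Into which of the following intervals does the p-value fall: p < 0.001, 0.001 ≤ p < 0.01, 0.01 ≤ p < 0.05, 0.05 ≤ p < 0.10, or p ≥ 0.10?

t = (-0.521 − (-1.118)) / 0.235 = 2.540.
df = n − k − 1 = 106 − 3 − 1 = 102.
One-sided p = P(T_{102} > t) ≈ 0.0063.
So 0.001 ≤ p < 0.01.

0.001 ≤ p < 0.01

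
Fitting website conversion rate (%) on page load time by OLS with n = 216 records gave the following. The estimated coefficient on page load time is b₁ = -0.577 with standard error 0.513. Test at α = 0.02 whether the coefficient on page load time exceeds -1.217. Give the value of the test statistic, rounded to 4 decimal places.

H₀: β₁ = -1.217 vs H₁: β₁ > -1.217.
t = (b₁ − β₁⁰)/SE = (-0.577 − (-1.217)) / 0.513 = 1.2476.
df = n − 2 = 216 − 2 = 214.
One-sided p ≈ 0.1068, which is ≥ 0.02, so fail to reject H₀.
The data do not give significant evidence that the true slope on page load time exceeds -1.217 % per unit.

t = 1.2476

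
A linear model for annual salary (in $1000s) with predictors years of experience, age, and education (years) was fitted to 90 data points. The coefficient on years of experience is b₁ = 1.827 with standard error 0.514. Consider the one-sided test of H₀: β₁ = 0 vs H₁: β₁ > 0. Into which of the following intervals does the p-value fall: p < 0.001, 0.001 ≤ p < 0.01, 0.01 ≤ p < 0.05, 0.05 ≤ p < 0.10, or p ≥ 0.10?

p < 0.001

t = 1.827 / 0.514 = 3.554.
df = n − k − 1 = 90 − 3 − 1 = 86.
One-sided p = P(T_{86} > t) ≈ 0.0003.
So p < 0.001.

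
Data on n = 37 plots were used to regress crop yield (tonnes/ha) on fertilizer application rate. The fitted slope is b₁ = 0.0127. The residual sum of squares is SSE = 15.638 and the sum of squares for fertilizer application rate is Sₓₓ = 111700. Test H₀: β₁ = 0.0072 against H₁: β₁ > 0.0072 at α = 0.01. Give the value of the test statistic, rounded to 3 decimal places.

t = 2.750

MSE = SSE/(n − 2) = 15.638/35 = 0.4468.
SE(b₁) = √(MSE/Sₓₓ) = √(0.4468/111700) = 0.002.
t = (0.0127 − 0.0072) / 0.002 = 2.750.
df = n − 2 = 35.
One-sided p ≈ 0.0047, which is < 0.01, so reject H₀.
There is evidence that the true slope on fertilizer application rate exceeds 0.0072 tonnes/ha per unit.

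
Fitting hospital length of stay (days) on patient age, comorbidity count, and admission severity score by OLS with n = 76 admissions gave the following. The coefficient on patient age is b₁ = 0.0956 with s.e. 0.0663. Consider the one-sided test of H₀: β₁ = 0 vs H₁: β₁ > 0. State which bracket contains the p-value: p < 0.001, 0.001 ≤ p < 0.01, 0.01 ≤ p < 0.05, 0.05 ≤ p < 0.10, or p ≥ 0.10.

t = 0.0956 / 0.0663 = 1.442.
df = n − k − 1 = 76 − 3 − 1 = 72.
One-sided p = P(T_{72} > t) ≈ 0.0768.
So 0.05 ≤ p < 0.10.

0.05 ≤ p < 0.10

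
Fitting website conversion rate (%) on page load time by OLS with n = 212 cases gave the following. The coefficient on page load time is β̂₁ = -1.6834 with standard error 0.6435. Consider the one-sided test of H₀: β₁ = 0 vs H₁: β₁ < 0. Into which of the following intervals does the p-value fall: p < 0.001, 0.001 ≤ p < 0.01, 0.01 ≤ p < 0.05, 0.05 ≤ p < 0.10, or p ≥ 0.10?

0.001 ≤ p < 0.01

t = -1.6834 / 0.6435 = -2.616.
df = n − 2 = 212 − 2 = 210.
One-sided p = P(T_{210} < t) ≈ 0.0048.
So 0.001 ≤ p < 0.01.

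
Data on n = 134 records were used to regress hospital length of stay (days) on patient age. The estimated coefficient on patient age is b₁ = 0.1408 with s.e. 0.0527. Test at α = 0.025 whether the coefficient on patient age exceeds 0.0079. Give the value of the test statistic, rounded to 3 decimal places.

t = 2.522

H₀: β₁ = 0.0079 vs H₁: β₁ > 0.0079.
t = (b₁ − β₁⁰)/SE = (0.1408 − 0.0079) / 0.0527 = 2.522.
df = n − 2 = 134 − 2 = 132.
One-sided p ≈ 0.0064, which is < 0.025, so reject H₀.
There is evidence that the true slope on patient age exceeds 0.0079 days per unit.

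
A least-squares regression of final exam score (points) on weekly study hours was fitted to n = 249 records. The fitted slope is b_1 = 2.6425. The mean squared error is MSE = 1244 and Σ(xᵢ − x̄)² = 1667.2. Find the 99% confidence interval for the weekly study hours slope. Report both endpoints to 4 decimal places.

(0.4002, 4.8848)

SE(b_1) = √(MSE/Sₓₓ) = √(1244/1667.2) = 0.863806.
df = n − 2 = 247.
t* = t_{0.005, 247} = 2.59588.
Margin = t* × SE = 2.59588 × 0.863806 = 2.242337.
CI: 2.6425 ± 2.242337 → (0.4002, 4.8848).
With 99% confidence, each one-unit increase in weekly study hours is associated with a change of between 0.4002 and 4.8848 points in final exam score.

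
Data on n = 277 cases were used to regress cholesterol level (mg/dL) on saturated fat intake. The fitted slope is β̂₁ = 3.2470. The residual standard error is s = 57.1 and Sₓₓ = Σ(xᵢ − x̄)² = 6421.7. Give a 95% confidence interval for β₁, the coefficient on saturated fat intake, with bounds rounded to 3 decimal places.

SE(β̂₁) = s/√Sₓₓ = 57.1/√6421.7 = 0.712543.
df = n − 2 = 275.
t* = t_{0.025, 275} = 1.968628.
Margin = t* × SE = 1.968628 × 0.712543 = 1.40273.
CI: 3.2470 ± 1.40273 → (1.844, 4.650).
With 95% confidence, each one-unit increase in saturated fat intake is associated with a change of between 1.844 and 4.650 mg/dL in cholesterol level.

(1.844, 4.650)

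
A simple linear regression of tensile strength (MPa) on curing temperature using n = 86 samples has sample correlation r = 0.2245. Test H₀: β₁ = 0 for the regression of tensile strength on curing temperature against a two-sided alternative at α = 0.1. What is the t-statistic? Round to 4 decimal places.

t = 2.1115

t = r·√(n − 2)/√(1 − r²) = 0.2245·√84/√0.9496 = 2.1115.
df = n − 2 = 84.
Two-sided p ≈ 0.0377, which is < 0.1, so reject H₀.
There is evidence of a linear association between curing temperature and tensile strength.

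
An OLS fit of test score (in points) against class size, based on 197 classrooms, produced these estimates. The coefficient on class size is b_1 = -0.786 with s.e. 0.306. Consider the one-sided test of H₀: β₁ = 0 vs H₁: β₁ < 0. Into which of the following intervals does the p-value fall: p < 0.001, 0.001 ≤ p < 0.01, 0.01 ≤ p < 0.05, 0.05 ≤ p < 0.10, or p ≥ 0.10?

t = -0.786 / 0.306 = -2.569.
df = n − 2 = 197 − 2 = 195.
One-sided p = P(T_{195} < t) ≈ 0.0055.
So 0.001 ≤ p < 0.01.

0.001 ≤ p < 0.01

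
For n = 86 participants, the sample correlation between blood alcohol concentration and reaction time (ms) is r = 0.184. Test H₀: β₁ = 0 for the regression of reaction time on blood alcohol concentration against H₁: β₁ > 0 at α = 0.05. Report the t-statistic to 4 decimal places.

t = 1.7157

t = r·√(n − 2)/√(1 − r²) = 0.184·√84/√0.966144 = 1.7157.
df = n − 2 = 84.
One-sided p ≈ 0.0450, which is < 0.05, so reject H₀.
There is evidence of a linear association between blood alcohol concentration and reaction time.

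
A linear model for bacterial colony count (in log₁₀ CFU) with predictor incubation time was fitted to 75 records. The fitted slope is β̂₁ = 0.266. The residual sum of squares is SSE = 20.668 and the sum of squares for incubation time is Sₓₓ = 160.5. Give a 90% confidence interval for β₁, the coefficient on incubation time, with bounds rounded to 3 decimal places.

MSE = SSE/(n − 2) = 20.668/73 = 0.283123.
SE(β̂₁) = √(MSE/Sₓₓ) = √(0.283123/160.5) = 0.0420001.
df = n − 2 = 73.
t* = t_{0.05, 73} = 1.665996.
Margin = t* × SE = 1.665996 × 0.0420001 = 0.06997.
CI: 0.266 ± 0.06997 → (0.196, 0.336).
With 90% confidence, each one-unit increase in incubation time is associated with a change of between 0.196 and 0.336 log₁₀ CFU in bacterial colony count.

(0.196, 0.336)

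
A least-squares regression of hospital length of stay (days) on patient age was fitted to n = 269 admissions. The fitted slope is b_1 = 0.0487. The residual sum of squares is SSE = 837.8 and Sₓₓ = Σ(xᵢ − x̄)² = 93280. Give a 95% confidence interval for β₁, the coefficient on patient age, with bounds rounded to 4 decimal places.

MSE = SSE/(n − 2) = 837.8/267 = 3.13783.
SE(b_1) = √(MSE/Sₓₓ) = √(3.13783/93280) = 0.0057999.
df = n − 2 = 267.
t* = t_{0.025, 267} = 1.968889.
Margin = t* × SE = 1.968889 × 0.0057999 = 0.011419.
CI: 0.0487 ± 0.011419 → (0.0373, 0.0601).
With 95% confidence, each one-unit increase in patient age is associated with a change of between 0.0373 and 0.0601 days in hospital length of stay.

(0.0373, 0.0601)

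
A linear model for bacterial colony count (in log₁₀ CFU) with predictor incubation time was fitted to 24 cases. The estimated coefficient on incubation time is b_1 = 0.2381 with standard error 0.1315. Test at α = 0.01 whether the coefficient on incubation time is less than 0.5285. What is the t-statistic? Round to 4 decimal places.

H₀: β₁ = 0.5285 vs H₁: β₁ < 0.5285.
t = (b_1 − β₁⁰)/SE = (0.2381 − 0.5285) / 0.1315 = -2.2084.
df = n − 2 = 24 − 2 = 22.
One-sided p ≈ 0.0190, which is ≥ 0.01, so fail to reject H₀.
The data do not give significant evidence that the true slope on incubation time is below 0.5285 log₁₀ CFU per unit.

t = -2.2084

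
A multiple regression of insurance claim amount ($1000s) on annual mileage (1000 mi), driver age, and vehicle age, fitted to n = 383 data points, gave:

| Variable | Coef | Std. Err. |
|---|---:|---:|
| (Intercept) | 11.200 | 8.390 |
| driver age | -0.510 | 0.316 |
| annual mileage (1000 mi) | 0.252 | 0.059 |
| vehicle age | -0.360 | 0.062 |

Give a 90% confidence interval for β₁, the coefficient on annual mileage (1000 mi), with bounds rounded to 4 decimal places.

Read off: b = 0.252, SE = 0.059 for annual mileage (1000 mi).
df = n − k − 1 = 383 − 3 − 1 = 379.
t* = t_{0.05, 379} = 1.648884.
Margin = t* × SE = 1.648884 × 0.059 = 0.097284.
CI: 0.252 ± 0.097284 → (0.1547, 0.3493).

(0.1547, 0.3493)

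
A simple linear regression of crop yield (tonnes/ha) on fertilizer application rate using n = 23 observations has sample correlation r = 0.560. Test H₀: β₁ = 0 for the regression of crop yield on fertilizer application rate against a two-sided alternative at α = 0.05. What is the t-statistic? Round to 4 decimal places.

t = r·√(n − 2)/√(1 − r²) = 0.560·√21/√0.6864 = 3.0975.
df = n − 2 = 21.
Two-sided p ≈ 0.0055, which is < 0.05, so reject H₀.
There is evidence of a linear association between fertilizer application rate and crop yield.

t = 3.0975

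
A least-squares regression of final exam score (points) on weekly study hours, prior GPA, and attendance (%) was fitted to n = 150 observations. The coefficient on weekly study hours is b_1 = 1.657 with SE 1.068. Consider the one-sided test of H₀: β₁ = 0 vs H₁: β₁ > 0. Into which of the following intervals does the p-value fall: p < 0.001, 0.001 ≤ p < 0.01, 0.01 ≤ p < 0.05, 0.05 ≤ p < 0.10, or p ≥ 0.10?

0.05 ≤ p < 0.10

t = 1.657 / 1.068 = 1.551.
df = n − k − 1 = 150 − 3 − 1 = 146.
One-sided p = P(T_{146} > t) ≈ 0.0615.
So 0.05 ≤ p < 0.10.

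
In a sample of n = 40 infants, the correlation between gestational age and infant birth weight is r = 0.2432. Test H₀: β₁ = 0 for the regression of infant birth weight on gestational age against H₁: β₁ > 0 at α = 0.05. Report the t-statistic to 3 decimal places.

t = r·√(n − 2)/√(1 − r²) = 0.2432·√38/√0.940854 = 1.546.
df = n − 2 = 38.
One-sided p ≈ 0.0652, which is ≥ 0.05, so fail to reject H₀.
The data do not give significant evidence of a linear association between gestational age and infant birth weight.

t = 1.546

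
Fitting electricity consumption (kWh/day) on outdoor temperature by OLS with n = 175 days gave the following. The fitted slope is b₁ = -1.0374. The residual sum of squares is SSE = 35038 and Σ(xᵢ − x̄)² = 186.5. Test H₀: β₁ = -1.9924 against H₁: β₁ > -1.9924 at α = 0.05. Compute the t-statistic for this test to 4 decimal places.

t = 0.9164

MSE = SSE/(n − 2) = 35038/173 = 202.532.
SE(b₁) = √(MSE/Sₓₓ) = √(202.532/186.5) = 1.04209.
t = (-1.0374 − (-1.9924)) / 1.04209 = 0.9164.
df = n − 2 = 173.
One-sided p ≈ 0.1804, which is ≥ 0.05, so fail to reject H₀.
The data do not give significant evidence that the true slope on outdoor temperature exceeds -1.9924 kWh/day per unit.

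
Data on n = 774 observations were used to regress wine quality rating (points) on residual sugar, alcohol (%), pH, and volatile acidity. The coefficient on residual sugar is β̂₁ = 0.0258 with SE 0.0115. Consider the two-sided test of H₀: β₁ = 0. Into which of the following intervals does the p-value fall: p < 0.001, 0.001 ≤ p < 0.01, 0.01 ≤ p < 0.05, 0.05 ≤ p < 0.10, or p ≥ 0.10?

0.01 ≤ p < 0.05

t = 0.0258 / 0.0115 = 2.243.
df = n − k − 1 = 774 − 4 − 1 = 769.
Two-sided p = 2·P(T_{769} > |t|) ≈ 0.0251.
So 0.01 ≤ p < 0.05.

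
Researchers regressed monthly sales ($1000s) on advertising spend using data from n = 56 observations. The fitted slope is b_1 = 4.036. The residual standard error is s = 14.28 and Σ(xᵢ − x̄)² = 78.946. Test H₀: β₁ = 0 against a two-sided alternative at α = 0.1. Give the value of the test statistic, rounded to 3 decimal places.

SE(b_1) = s/√Sₓₓ = 14.28/√78.946 = 1.60717.
t = 4.036 / 1.60717 = 2.511.
df = n − 2 = 54.
Two-sided p ≈ 0.0151, which is < 0.1, so reject H₀.
There is evidence that advertising spend is associated with monthly sales.

t = 2.511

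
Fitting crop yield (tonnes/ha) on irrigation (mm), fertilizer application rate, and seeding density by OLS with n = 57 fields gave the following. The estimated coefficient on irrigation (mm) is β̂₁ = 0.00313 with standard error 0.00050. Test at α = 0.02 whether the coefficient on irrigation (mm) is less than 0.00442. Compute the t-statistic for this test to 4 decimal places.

t = -2.5800

H₀: β₁ = 0.00442 vs H₁: β₁ < 0.00442.
t = (β̂₁ − β₁⁰)/SE = (0.00313 − 0.00442) / 0.00050 = -2.5800.
df = n − k − 1 = 57 − 3 − 1 = 53.
One-sided p ≈ 0.0063, which is < 0.02, so reject H₀.
There is evidence that the true slope on irrigation (mm) is below 0.00442 tonnes/ha per unit, holding the other predictors fixed.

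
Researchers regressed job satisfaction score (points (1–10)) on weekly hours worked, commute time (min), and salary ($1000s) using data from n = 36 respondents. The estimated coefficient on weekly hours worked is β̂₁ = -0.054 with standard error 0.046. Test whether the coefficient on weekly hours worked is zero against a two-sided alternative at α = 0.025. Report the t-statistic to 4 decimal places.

t = -1.1739

H₀: β₁ = 0 vs H₁: β₁ ≠ 0.
t = (β̂₁ − β₁⁰)/SE = -0.054 / 0.046 = -1.1739.
df = n − k − 1 = 36 − 3 − 1 = 32.
Two-sided p ≈ 0.2491, which is ≥ 0.025, so fail to reject H₀.
The data do not give significant evidence of an association between weekly hours worked and job satisfaction score, after adjusting for the other predictors.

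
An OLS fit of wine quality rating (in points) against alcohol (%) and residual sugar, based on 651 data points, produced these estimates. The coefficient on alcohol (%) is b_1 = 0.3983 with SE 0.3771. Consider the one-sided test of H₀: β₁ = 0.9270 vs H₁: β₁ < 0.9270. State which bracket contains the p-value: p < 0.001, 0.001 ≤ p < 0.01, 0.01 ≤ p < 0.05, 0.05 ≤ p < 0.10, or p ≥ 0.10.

0.05 ≤ p < 0.10

t = (0.3983 − 0.9270) / 0.3771 = -1.402.
df = n − k − 1 = 651 − 2 − 1 = 648.
One-sided p = P(T_{648} < t) ≈ 0.0807.
So 0.05 ≤ p < 0.10.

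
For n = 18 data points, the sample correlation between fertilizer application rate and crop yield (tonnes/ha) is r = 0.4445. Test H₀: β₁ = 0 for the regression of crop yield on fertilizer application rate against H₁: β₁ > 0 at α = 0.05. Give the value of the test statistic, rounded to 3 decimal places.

t = r·√(n − 2)/√(1 − r²) = 0.4445·√16/√0.80242 = 1.985.
df = n − 2 = 16.
One-sided p ≈ 0.0323, which is < 0.05, so reject H₀.
There is evidence of a linear association between fertilizer application rate and crop yield.

t = 1.985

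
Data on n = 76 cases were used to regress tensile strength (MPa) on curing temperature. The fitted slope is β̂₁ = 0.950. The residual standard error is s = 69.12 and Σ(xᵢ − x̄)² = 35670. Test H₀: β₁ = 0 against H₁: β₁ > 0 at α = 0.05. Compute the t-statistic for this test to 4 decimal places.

t = 2.5958

SE(β̂₁) = s/√Sₓₓ = 69.12/√35670 = 0.365976.
t = 0.950 / 0.365976 = 2.5958.
df = n − 2 = 74.
One-sided p ≈ 0.0057, which is < 0.05, so reject H₀.
There is evidence that the true slope on curing temperature is positive.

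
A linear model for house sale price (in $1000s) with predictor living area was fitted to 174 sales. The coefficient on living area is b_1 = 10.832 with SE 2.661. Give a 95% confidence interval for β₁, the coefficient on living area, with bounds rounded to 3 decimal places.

df = n − 2 = 174 − 2 = 172.
t* = t_{0.025, 172} = 1.973852.
Margin = t* × SE = 1.973852 × 2.661 = 5.25242.
CI: 10.832 ± 5.25242 → (5.580, 16.084).
With 95% confidence, each one-unit increase in living area is associated with a change of between 5.580 and 16.084 $1000s in house sale price.

(5.580, 16.084)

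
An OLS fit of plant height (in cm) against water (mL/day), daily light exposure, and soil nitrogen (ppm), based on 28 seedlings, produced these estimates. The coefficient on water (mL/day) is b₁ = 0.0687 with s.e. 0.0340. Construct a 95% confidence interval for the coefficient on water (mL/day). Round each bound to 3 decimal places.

(-0.001, 0.139)

df = n − k − 1 = 28 − 3 − 1 = 24.
t* = t_{0.025, 24} = 2.063899.
Margin = t* × SE = 2.063899 × 0.0340 = 0.07017.
CI: 0.0687 ± 0.07017 → (-0.001, 0.139).
With 95% confidence, each one-unit increase in water (mL/day) is associated with a change of between -0.001 and 0.139 cm in plant height, holding the other predictors fixed.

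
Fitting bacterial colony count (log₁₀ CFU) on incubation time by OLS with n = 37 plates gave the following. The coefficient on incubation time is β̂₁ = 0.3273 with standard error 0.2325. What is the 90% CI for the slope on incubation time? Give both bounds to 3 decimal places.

(-0.066, 0.720)

df = n − 2 = 37 − 2 = 35.
t* = t_{0.05, 35} = 1.689572.
Margin = t* × SE = 1.689572 × 0.2325 = 0.39283.
CI: 0.3273 ± 0.39283 → (-0.066, 0.720).
With 90% confidence, each one-unit increase in incubation time is associated with a change of between -0.066 and 0.720 log₁₀ CFU in bacterial colony count.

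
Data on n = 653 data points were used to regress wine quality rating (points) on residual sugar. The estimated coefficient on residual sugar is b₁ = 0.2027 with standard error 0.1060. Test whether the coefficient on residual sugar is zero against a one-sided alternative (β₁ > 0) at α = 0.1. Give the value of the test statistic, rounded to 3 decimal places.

t = 1.912

H₀: β₁ = 0 vs H₁: β₁ > 0.
t = (b₁ − β₁⁰)/SE = 0.2027 / 0.1060 = 1.912.
df = n − 2 = 653 − 2 = 651.
One-sided p ≈ 0.0281, which is < 0.1, so reject H₀.
There is evidence that the true slope on residual sugar is positive.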